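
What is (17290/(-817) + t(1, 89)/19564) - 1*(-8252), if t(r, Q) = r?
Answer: 6924208307/841252 ≈ 8230.8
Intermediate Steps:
(17290/(-817) + t(1, 89)/19564) - 1*(-8252) = (17290/(-817) + 1/19564) - 1*(-8252) = (17290*(-1/817) + 1*(1/19564)) + 8252 = (-910/43 + 1/19564) + 8252 = -17803197/841252 + 8252 = 6924208307/841252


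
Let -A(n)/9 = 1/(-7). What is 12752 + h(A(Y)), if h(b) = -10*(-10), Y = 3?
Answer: 12852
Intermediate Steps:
A(n) = 9/7 (A(n) = -9/(-7) = -9*(-⅐) = 9/7)
h(b) = 100
12752 + h(A(Y)) = 12752 + 100 = 12852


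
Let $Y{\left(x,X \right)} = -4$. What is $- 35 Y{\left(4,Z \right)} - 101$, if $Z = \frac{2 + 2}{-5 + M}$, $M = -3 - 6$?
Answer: $39$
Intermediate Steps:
$M = -9$ ($M = -3 - 6 = -9$)
$Z = - \frac{2}{7}$ ($Z = \frac{2 + 2}{-5 - 9} = \frac{4}{-14} = 4 \left(- \frac{1}{14}\right) = - \frac{2}{7} \approx -0.28571$)
$- 35 Y{\left(4,Z \right)} - 101 = \left(-35\right) \left(-4\right) - 101 = 140 - 101 = 39$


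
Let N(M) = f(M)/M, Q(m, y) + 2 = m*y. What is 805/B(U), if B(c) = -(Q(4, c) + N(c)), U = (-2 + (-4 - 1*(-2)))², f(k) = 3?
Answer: -2576/199 ≈ -12.945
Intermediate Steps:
Q(m, y) = -2 + m*y
N(M) = 3/M
U = 16 (U = (-2 + (-4 + 2))² = (-2 - 2)² = (-4)² = 16)
B(c) = 2 - 4*c - 3/c (B(c) = -((-2 + 4*c) + 3/c) = -(-2 + 3/c + 4*c) = 2 - 4*c - 3/c)
805/B(U) = 805/(2 - 4*16 - 3/16) = 805/(2 - 64 - 3*1/16) = 805/(2 - 64 - 3/16) = 805/(-995/16) = 805*(-16/995) = -2576/199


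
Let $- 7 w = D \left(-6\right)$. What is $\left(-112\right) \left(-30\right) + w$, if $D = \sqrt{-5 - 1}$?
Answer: $3360 + \frac{6 i \sqrt{6}}{7} \approx 3360.0 + 2.0996 i$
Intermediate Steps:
$D = i \sqrt{6}$ ($D = \sqrt{-6} = i \sqrt{6} \approx 2.4495 i$)
$w = \frac{6 i \sqrt{6}}{7}$ ($w = - \frac{i \sqrt{6} \left(-6\right)}{7} = - \frac{\left(-6\right) i \sqrt{6}}{7} = \frac{6 i \sqrt{6}}{7} \approx 2.0996 i$)
$\left(-112\right) \left(-30\right) + w = \left(-112\right) \left(-30\right) + \frac{6 i \sqrt{6}}{7} = 3360 + \frac{6 i \sqrt{6}}{7}$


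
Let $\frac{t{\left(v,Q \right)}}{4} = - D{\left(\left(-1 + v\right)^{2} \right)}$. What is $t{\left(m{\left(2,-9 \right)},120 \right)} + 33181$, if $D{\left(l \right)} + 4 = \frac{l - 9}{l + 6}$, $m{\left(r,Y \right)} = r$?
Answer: $\frac{232411}{7} \approx 33202.0$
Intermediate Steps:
$D{\left(l \right)} = -4 + \frac{-9 + l}{6 + l}$ ($D{\left(l \right)} = -4 + \frac{l - 9}{l + 6} = -4 + \frac{-9 + l}{6 + l}$)
$t{\left(v,Q \right)} = - \frac{12 \left(-11 - \left(-1 + v\right)^{2}\right)}{6 + \left(-1 + v\right)^{2}}$ ($t{\left(v,Q \right)} = 4 \left(- \frac{3 \left(-11 - \left(-1 + v\right)^{2}\right)}{6 + \left(-1 + v\right)^{2}}\right) = - \frac{12 \left(-11 - \left(-1 + v\right)^{2}\right)}{6 + \left(-1 + v\right)^{2}}$)
$t{\left(m{\left(2,-9 \right)},120 \right)} + 33181 = \frac{12 \left(11 + \left(-1 + 2\right)^{2}\right)}{6 + \left(-1 + 2\right)^{2}} + 33181 = \frac{12 \left(11 + 1^{2}\right)}{6 + 1^{2}} + 33181 = \frac{12 \left(11 + 1\right)}{6 + 1} + 33181 = 12 \cdot \frac{1}{7} \cdot 12 + 33181 = \frac{144}{7} + 33181 = \frac{232411}{7}$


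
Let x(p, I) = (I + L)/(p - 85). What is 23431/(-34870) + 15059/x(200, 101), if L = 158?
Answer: 1631926333/244090 ≈ 6685.8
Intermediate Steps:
x(p, I) = (158 + I)/(-85 + p) (x(p, I) = (I + 158)/(p - 85) = (158 + I)/(-85 + p))
23431/(-34870) + 15059/x(200, 101) = 23431/(-34870) + 15059/(((158 + 101)/(-85 + 200))) = 23431*(-1/34870) + 15059/((259/115)) = -23431/34870 + 15059/(((1/115)*259)) = -23431/34870 + 15059/(259/115) = -23431/34870 + 15059*(115/259) = -23431/34870 + 46805/7 = 1631926333/244090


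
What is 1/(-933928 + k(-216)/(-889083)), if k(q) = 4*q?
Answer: -32929/30753315080 ≈ -1.0707e-6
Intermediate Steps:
1/(-933928 + k(-216)/(-889083)) = 1/(-933928 + (4*(-216))/(-889083)) = 1/(-933928 - 864*(-1/889083)) = 1/(-933928 + 32/32929) = 1/(-30753315080/32929) = -32929/30753315080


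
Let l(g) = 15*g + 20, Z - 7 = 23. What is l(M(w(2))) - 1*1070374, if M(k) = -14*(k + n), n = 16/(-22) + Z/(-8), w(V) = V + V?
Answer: -23545583/22 ≈ -1.0703e+6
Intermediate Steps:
Z = 30 (Z = 7 + 23 = 30)
w(V) = 2*V
n = -197/44 (n = 16/(-22) + 30/(-8) = 16*(-1/22) + 30*(-⅛) = -8/11 - 15/4 = -197/44 ≈ -4.4773)
M(k) = 1379/22 - 14*k (M(k) = -14*(k - 197/44) = -14*(-197/44 + k) = 1379/22 - 14*k)
l(g) = 20 + 15*g
l(M(w(2))) - 1*1070374 = (20 + 15*(1379/22 - 28*2)) - 1*1070374 = (20 + 15*(1379/22 - 14*4)) - 1070374 = (20 + 15*(1379/22 - 56)) - 1070374 = (20 + 15*(147/22)) - 1070374 = (20 + 2205/22) - 1070374 = 2645/22 - 1070374 = -23545583/22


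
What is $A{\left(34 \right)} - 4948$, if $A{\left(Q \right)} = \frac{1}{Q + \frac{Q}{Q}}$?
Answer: $- \frac{173179}{35} \approx -4948.0$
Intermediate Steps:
$A{\left(Q \right)} = \frac{1}{1 + Q}$ ($A{\left(Q \right)} = \frac{1}{Q + 1} = \frac{1}{1 + Q}$)
$A{\left(34 \right)} - 4948 = \frac{1}{1 + 34} - 4948 = \frac{1}{35} - 4948 = - \frac{173179}{35}$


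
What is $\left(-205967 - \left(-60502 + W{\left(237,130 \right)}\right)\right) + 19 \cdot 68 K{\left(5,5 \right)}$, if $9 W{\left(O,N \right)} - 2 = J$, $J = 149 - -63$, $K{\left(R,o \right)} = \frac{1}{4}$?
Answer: $- \frac{1306492}{9} \approx -1.4517 \cdot 10^{5}$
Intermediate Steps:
$K{\left(R,o \right)} = \frac{1}{4}$
$J = 212$ ($J = 149 + 63 = 212$)
$W{\left(O,N \right)} = \frac{214}{9}$ ($W{\left(O,N \right)} = \frac{2}{9} + \frac{1}{9} \cdot 212 = \frac{2}{9} + \frac{212}{9} = \frac{214}{9}$)
$\left(-205967 - \left(-60502 + W{\left(237,130 \right)}\right)\right) + 19 \cdot 68 K{\left(5,5 \right)} = \left(-205967 + \left(60502 - \frac{214}{9}\right)\right) + 19 \cdot 68 \cdot \frac{1}{4} = \left(-205967 + \left(60502 - \frac{214}{9}\right)\right) + 1292 \cdot \frac{1}{4} = \left(-205967 + \frac{544304}{9}\right) + 323 = - \frac{1309399}{9} + 323 = - \frac{1306492}{9}$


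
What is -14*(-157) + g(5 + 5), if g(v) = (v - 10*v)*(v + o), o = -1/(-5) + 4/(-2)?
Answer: 1460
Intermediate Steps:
o = -9/5 (o = -1*(-1/5) + 4*(-1/2) = 1/5 - 2 = -9/5 ≈ -1.8000)
g(v) = -9*v*(-9/5 + v) (g(v) = (v - 10*v)*(v - 9/5) = (-9*v)*(-9/5 + v) = -9*v*(-9/5 + v))
-14*(-157) + g(5 + 5) = -14*(-157) + 9*(5 + 5)*(9 - 5*(5 + 5))/5 = 2198 + (9/5)*10*(9 - 5*10) = 2198 + (9/5)*10*(9 - 50) = 2198 + (9/5)*10*(-41) = 2198 - 738 = 1460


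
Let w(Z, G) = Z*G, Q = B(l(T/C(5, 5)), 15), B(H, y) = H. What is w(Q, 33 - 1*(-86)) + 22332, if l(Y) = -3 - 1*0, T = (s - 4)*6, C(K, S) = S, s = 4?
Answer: 21975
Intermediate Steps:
T = 0 (T = (4 - 4)*6 = 0*6 = 0)
l(Y) = -3 (l(Y) = -3 + 0 = -3)
Q = -3
w(Z, G) = G*Z
w(Q, 33 - 1*(-86)) + 22332 = (33 - 1*(-86))*(-3) + 22332 = (33 + 86)*(-3) + 22332 = 119*(-3) + 22332 = -357 + 22332 = 21975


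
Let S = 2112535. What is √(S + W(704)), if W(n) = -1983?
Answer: 2*√527638 ≈ 1452.8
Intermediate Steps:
√(S + W(704)) = √(2112535 - 1983) = √2110552 = 2*√527638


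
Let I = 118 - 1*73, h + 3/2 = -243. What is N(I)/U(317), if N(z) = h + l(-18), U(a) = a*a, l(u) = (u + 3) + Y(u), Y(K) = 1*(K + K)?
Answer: -591/200978 ≈ -0.0029406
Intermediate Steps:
h = -489/2 (h = -3/2 - 243 = -489/2 ≈ -244.50)
I = 45 (I = 118 - 73 = 45)
Y(K) = 2*K (Y(K) = 1*(2*K) = 2*K)
l(u) = 3 + 3*u (l(u) = (u + 3) + 2*u = (3 + u) + 2*u = 3 + 3*u)
U(a) = a²
N(z) = -591/2 (N(z) = -489/2 + (3 + 3*(-18)) = -489/2 + (3 - 54) = -489/2 - 51 = -591/2)
N(I)/U(317) = -591/(2*(317²)) = -591/2/100489 = -591/2*1/100489 = -591/200978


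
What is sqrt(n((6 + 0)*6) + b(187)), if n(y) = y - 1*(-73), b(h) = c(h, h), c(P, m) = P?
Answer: 2*sqrt(74) ≈ 17.205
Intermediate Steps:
b(h) = h
n(y) = 73 + y (n(y) = y + 73 = 73 + y)
sqrt(n((6 + 0)*6) + b(187)) = sqrt((73 + (6 + 0)*6) + 187) = sqrt((73 + 6*6) + 187) = sqrt((73 + 36) + 187) = sqrt(109 + 187) = sqrt(296) = 2*sqrt(74)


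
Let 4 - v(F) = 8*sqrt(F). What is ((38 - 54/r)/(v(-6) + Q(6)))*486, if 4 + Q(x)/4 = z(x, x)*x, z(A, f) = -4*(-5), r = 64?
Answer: 11268153/292544 + 96309*I*sqrt(6)/146272 ≈ 38.518 + 1.6128*I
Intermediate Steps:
v(F) = 4 - 8*sqrt(F)
z(A, f) = 20
Q(x) = -16 + 80*x (Q(x) = -16 + 4*(20*x) = -16 + 80*x)
((38 - 54/r)/(v(-6) + Q(6)))*486 = ((38 - 54/64)/((4 - 8*I*sqrt(6)) + (-16 + 80*6)))*486 = ((38 - 54*1/64)/((4 - 8*I*sqrt(6)) + (-16 + 480)))*486 = ((38 - 27/32)/((4 - 8*I*sqrt(6)) + 464))*486 = (1189/(32*(468 - 8*I*sqrt(6))))*486 = 288927/(16*(468 - 8*I*sqrt(6)))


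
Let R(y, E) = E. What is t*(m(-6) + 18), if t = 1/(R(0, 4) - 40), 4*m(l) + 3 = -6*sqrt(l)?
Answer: -23/48 + I*sqrt(6)/24 ≈ -0.47917 + 0.10206*I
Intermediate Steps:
m(l) = -3/4 - 3*sqrt(l)/2 (m(l) = -3/4 + (-6*sqrt(l))/4 = -3/4 - 3*sqrt(l)/2)
t = -1/36 (t = 1/(4 - 40) = 1/(-36) = -1/36 ≈ -0.027778)
t*(m(-6) + 18) = -((-3/4 - 3*I*sqrt(6)/2) + 18)/36 = -(69/4 - 3*I*sqrt(6)/2)/36 = -23/48 + I*sqrt(6)/24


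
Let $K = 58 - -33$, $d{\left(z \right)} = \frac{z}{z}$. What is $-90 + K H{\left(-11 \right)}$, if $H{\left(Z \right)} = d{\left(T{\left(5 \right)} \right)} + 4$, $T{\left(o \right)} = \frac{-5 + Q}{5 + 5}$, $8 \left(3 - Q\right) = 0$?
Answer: $365$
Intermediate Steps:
$Q = 3$ ($Q = 3 - 0 = 3 + 0 = 3$)
$T{\left(o \right)} = - \frac{1}{5}$ ($T{\left(o \right)} = \frac{-5 + 3}{5 + 5} = - \frac{2}{10} = \left(-2\right) \frac{1}{10} = - \frac{1}{5}$)
$d{\left(z \right)} = 1$
$K = 91$ ($K = 58 + 33 = 91$)
$H{\left(Z \right)} = 5$ ($H{\left(Z \right)} = 1 + 4 = 5$)
$-90 + K H{\left(-11 \right)} = -90 + 91 \cdot 5 = -90 + 455 = 365$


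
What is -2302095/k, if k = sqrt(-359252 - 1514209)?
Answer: 767365*I*sqrt(1873461)/624487 ≈ 1681.9*I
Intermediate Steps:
k = I*sqrt(1873461) (k = sqrt(-1873461) = I*sqrt(1873461) ≈ 1368.7*I)
-2302095/k = -2302095*(-I*sqrt(1873461)/1873461) = -(-767365)*I*sqrt(1873461)/624487 = 767365*I*sqrt(1873461)/624487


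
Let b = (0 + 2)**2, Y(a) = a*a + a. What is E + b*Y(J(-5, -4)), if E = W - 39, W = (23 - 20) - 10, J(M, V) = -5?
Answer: 34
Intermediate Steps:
W = -7 (W = 3 - 10 = -7)
E = -46 (E = -7 - 39 = -46)
Y(a) = a + a**2 (Y(a) = a**2 + a = a + a**2)
b = 4 (b = 2**2 = 4)
E + b*Y(J(-5, -4)) = -46 + 4*(-5*(1 - 5)) = -46 + 4*(-5*(-4)) = -46 + 4*20 = -46 + 80 = 34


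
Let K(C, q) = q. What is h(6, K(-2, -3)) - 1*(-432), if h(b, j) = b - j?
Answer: 441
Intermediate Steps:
h(6, K(-2, -3)) - 1*(-432) = (6 - 1*(-3)) - 1*(-432) = (6 + 3) + 432 = 9 + 432 = 441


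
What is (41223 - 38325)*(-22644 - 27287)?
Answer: -144700038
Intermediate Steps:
(41223 - 38325)*(-22644 - 27287) = 2898*(-49931) = -144700038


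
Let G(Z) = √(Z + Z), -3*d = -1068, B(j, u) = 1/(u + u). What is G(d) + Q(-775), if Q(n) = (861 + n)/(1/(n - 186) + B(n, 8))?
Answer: 1322336/945 + 2*√178 ≈ 1426.0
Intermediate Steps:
B(j, u) = 1/(2*u)
d = 356 (d = -⅓*(-1068) = 356)
G(Z) = √2*√Z (G(Z) = √(2*Z) = √2*√Z)
Q(n) = (861 + n)/(1/16 + 1/(-186 + n)) (Q(n) = (861 + n)/(1/(n - 186) + (½)/8) = (861 + n)/(1/(-186 + n) + (½)*(⅛)) = (861 + n)/(1/(-186 + n) + 1/16) = (861 + n)/(1/16 + 1/(-186 + n)))
G(d) + Q(-775) = √2*√356 + 16*(-160146 + (-775)² + 675*(-775))/(-170 - 775) = √2*(2*√89) + 16*(-160146 + 600625 - 523125)/(-945) = 2*√178 + 16*(-1/945)*(-82646) = 2*√178 + 1322336/945 = 1322336/945 + 2*√178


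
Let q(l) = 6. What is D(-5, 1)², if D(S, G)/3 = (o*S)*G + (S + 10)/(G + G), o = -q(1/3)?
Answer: 38025/4 ≈ 9506.3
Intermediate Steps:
o = -6 (o = -1*6 = -6)
D(S, G) = -18*G*S + 3*(10 + S)/(2*G) (D(S, G) = 3*((-6*S)*G + (S + 10)/(G + G)) = 3*(-6*G*S + (10 + S)/((2*G))) = 3*(-6*G*S + (10 + S)*(1/(2*G))) = 3*(-6*G*S + (10 + S)/(2*G)) = 3*((10 + S)/(2*G) - 6*G*S) = -18*G*S + 3*(10 + S)/(2*G))
D(-5, 1)² = ((3/2)*(10 - 5 - 12*(-5)*1²)/1)² = ((3/2)*1*(10 - 5 - 12*(-5)*1))² = ((3/2)*1*(10 - 5 + 60))² = ((3/2)*1*65)² = (195/2)² = 38025/4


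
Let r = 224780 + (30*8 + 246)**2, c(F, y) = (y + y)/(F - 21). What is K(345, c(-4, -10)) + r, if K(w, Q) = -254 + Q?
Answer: 2303614/5 ≈ 4.6072e+5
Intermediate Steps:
c(F, y) = 2*y/(-21 + F) (c(F, y) = (2*y)/(-21 + F) = 2*y/(-21 + F))
r = 460976 (r = 224780 + (240 + 246)**2 = 224780 + 486**2 = 224780 + 236196 = 460976)
K(345, c(-4, -10)) + r = (-254 + 2*(-10)/(-21 - 4)) + 460976 = (-254 + 2*(-10)/(-25)) + 460976 = (-254 + 2*(-10)*(-1/25)) + 460976 = (-254 + 4/5) + 460976 = -1266/5 + 460976 = 2303614/5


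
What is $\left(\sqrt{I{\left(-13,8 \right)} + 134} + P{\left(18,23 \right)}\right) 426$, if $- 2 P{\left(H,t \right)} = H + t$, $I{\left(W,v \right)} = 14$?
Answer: $-8733 + 852 \sqrt{37} \approx -3550.5$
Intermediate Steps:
$P{\left(H,t \right)} = - \frac{H}{2} - \frac{t}{2}$ ($P{\left(H,t \right)} = - \frac{H + t}{2} = - \frac{H}{2} - \frac{t}{2}$)
$\left(\sqrt{I{\left(-13,8 \right)} + 134} + P{\left(18,23 \right)}\right) 426 = \left(\sqrt{14 + 134} - \frac{41}{2}\right) 426 = \left(\sqrt{148} - \frac{41}{2}\right) 426 = \left(2 \sqrt{37} - \frac{41}{2}\right) 426 = \left(- \frac{41}{2} + 2 \sqrt{37}\right) 426 = -8733 + 852 \sqrt{37}$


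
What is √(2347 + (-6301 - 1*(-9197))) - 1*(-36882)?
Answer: 36882 + 7*√107 ≈ 36954.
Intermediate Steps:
√(2347 + (-6301 - 1*(-9197))) - 1*(-36882) = √(2347 + (-6301 + 9197)) + 36882 = √(2347 + 2896) + 36882 = √5243 + 36882 = 7*√107 + 36882 = 36882 + 7*√107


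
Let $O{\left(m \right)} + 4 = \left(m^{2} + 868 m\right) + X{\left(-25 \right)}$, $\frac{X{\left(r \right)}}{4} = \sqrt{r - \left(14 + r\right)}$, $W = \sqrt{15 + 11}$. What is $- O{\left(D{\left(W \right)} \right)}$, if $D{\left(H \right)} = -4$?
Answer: $3460 - 4 i \sqrt{14} \approx 3460.0 - 14.967 i$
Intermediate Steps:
$W = \sqrt{26} \approx 5.099$
$X{\left(r \right)} = 4 i \sqrt{14}$ ($X{\left(r \right)} = 4 \sqrt{r - \left(14 + r\right)} = 4 \sqrt{-14} = 4 i \sqrt{14}$)
$O{\left(m \right)} = -4 + m^{2} + 868 m + 4 i \sqrt{14}$ ($O{\left(m \right)} = -4 + \left(\left(m^{2} + 868 m\right) + 4 i \sqrt{14}\right) = -4 + \left(m^{2} + 868 m + 4 i \sqrt{14}\right) = -4 + m^{2} + 868 m + 4 i \sqrt{14}$)
$- O{\left(D{\left(W \right)} \right)} = - (-4 + \left(-4\right)^{2} + 868 \left(-4\right) + 4 i \sqrt{14}) = - (-4 + 16 - 3472 + 4 i \sqrt{14}) = - (-3460 + 4 i \sqrt{14}) = 3460 - 4 i \sqrt{14}$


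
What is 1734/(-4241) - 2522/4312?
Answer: -9086405/9143596 ≈ -0.99374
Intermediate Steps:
1734/(-4241) - 2522/4312 = 1734*(-1/4241) - 2522*1/4312 = -1734/4241 - 1261/2156 = -9086405/9143596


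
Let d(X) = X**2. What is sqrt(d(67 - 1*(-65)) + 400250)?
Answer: sqrt(417674) ≈ 646.28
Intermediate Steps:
sqrt(d(67 - 1*(-65)) + 400250) = sqrt((67 - 1*(-65))**2 + 400250) = sqrt((67 + 65)**2 + 400250) = sqrt(132**2 + 400250) = sqrt(17424 + 400250) = sqrt(417674)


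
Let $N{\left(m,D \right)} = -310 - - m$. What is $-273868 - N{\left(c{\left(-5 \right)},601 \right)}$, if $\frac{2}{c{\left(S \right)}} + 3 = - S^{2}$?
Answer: $- \frac{3829811}{14} \approx -2.7356 \cdot 10^{5}$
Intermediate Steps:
$c{\left(S \right)} = \frac{2}{-3 - S^{2}}$
$N{\left(m,D \right)} = -310 + m$
$-273868 - N{\left(c{\left(-5 \right)},601 \right)} = -273868 - \left(-310 - \frac{2}{3 + \left(-5\right)^{2}}\right) = -273868 - \left(-310 - \frac{2}{3 + 25}\right) = -273868 - \left(-310 - \frac{2}{28}\right) = -273868 - \left(-310 - \frac{1}{14}\right) = -273868 - - \frac{4341}{14} = -273868 + \frac{4341}{14} = - \frac{3829811}{14}$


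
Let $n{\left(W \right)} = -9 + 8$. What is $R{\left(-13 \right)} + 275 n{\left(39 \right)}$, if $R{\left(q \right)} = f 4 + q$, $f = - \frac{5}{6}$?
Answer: $- \frac{874}{3} \approx -291.33$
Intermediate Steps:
$f = - \frac{5}{6}$ ($f = \left(-5\right) \frac{1}{6} = - \frac{5}{6} \approx -0.83333$)
$n{\left(W \right)} = -1$
$R{\left(q \right)} = - \frac{10}{3} + q$ ($R{\left(q \right)} = \left(- \frac{5}{6}\right) 4 + q = - \frac{10}{3} + q$)
$R{\left(-13 \right)} + 275 n{\left(39 \right)} = \left(- \frac{10}{3} - 13\right) + 275 \left(-1\right) = - \frac{49}{3} - 275 = - \frac{874}{3}$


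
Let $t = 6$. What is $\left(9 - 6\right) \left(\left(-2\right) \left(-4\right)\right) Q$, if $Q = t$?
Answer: $144$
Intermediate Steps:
$Q = 6$
$\left(9 - 6\right) \left(\left(-2\right) \left(-4\right)\right) Q = \left(9 - 6\right) \left(\left(-2\right) \left(-4\right)\right) 6 = 3 \cdot 8 \cdot 6 = 24 \cdot 6 = 144$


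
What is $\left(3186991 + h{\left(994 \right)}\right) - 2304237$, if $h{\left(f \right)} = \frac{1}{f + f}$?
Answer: $\frac{1754914953}{1988} \approx 8.8275 \cdot 10^{5}$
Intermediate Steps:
$h{\left(f \right)} = \frac{1}{2 f}$
$\left(3186991 + h{\left(994 \right)}\right) - 2304237 = \left(3186991 + \frac{1}{2 \cdot 994}\right) - 2304237 = \left(3186991 + \frac{1}{2} \cdot \frac{1}{994}\right) - 2304237 = \left(3186991 + \frac{1}{1988}\right) - 2304237 = \frac{6335738109}{1988} - 2304237 = \frac{1754914953}{1988}$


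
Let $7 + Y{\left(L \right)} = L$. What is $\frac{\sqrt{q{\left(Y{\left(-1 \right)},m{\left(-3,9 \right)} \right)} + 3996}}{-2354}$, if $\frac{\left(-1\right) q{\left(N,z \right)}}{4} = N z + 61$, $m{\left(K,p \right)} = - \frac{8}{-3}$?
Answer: $- \frac{\sqrt{8634}}{3531} \approx -0.026315$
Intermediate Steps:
$Y{\left(L \right)} = -7 + L$
$m{\left(K,p \right)} = \frac{8}{3}$ ($m{\left(K,p \right)} = \left(-8\right) \left(- \frac{1}{3}\right) = \frac{8}{3}$)
$q{\left(N,z \right)} = -244 - 4 N z$ ($q{\left(N,z \right)} = - 4 \left(N z + 61\right) = - 4 \left(61 + N z\right) = -244 - 4 N z$)
$\frac{\sqrt{q{\left(Y{\left(-1 \right)},m{\left(-3,9 \right)} \right)} + 3996}}{-2354} = \frac{\sqrt{\left(-244 - 4 \left(-7 - 1\right) \frac{8}{3}\right) + 3996}}{-2354} = \sqrt{\left(-244 - \left(-32\right) \frac{8}{3}\right) + 3996} \left(- \frac{1}{2354}\right) = \sqrt{\left(-244 + \frac{256}{3}\right) + 3996} \left(- \frac{1}{2354}\right) = \sqrt{- \frac{476}{3} + 3996} \left(- \frac{1}{2354}\right) = \sqrt{\frac{11512}{3}} \left(- \frac{1}{2354}\right) = \frac{2 \sqrt{8634}}{3} \left(- \frac{1}{2354}\right) = - \frac{\sqrt{8634}}{3531}$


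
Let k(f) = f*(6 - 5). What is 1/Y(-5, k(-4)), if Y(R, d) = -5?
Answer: -⅕ ≈ -0.20000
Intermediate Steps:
k(f) = f (k(f) = f*1 = f)
1/Y(-5, k(-4)) = 1/(-5) = -⅕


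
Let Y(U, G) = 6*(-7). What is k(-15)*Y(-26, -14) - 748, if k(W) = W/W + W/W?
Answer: -832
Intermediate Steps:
k(W) = 2 (k(W) = 1 + 1 = 2)
Y(U, G) = -42
k(-15)*Y(-26, -14) - 748 = 2*(-42) - 748 = -84 - 748 = -832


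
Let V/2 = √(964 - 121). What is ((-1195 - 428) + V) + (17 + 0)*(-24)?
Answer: -2031 + 2*√843 ≈ -1972.9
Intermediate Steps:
V = 2*√843 (V = 2*√(964 - 121) = 2*√843 ≈ 58.069)
((-1195 - 428) + V) + (17 + 0)*(-24) = ((-1195 - 428) + 2*√843) + (17 + 0)*(-24) = (-1623 + 2*√843) + 17*(-24) = (-1623 + 2*√843) - 408 = -2031 + 2*√843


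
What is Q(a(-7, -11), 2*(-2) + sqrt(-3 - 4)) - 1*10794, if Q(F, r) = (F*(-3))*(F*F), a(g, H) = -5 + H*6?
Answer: 1062939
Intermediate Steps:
a(g, H) = -5 + 6*H
Q(F, r) = -3*F**3 (Q(F, r) = (-3*F)*F**2 = -3*F**3)
Q(a(-7, -11), 2*(-2) + sqrt(-3 - 4)) - 1*10794 = -3*(-5 + 6*(-11))**3 - 1*10794 = -3*(-5 - 66)**3 - 10794 = -3*(-71)**3 - 10794 = -3*(-357911) - 10794 = 1073733 - 10794 = 1062939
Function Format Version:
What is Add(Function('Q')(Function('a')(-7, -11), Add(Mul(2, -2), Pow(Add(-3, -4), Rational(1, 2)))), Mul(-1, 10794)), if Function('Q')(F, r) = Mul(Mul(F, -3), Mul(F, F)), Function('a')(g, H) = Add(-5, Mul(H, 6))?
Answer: 1062939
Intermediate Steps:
Function('a')(g, H) = Add(-5, Mul(6, H))
Function('Q')(F, r) = Mul(-3, Pow(F, 3)) (Function('Q')(F, r) = Mul(Mul(-3, F), Pow(F, 2)) = Mul(-3, Pow(F, 3)))
Add(Function('Q')(Function('a')(-7, -11), Add(Mul(2, -2), Pow(Add(-3, -4), Rational(1, 2)))), Mul(-1, 10794)) = Add(Mul(-3, Pow(Add(-5, Mul(6, -11)), 3)), Mul(-1, 10794)) = Add(Mul(-3, Pow(Add(-5, -66), 3)), -10794) = Add(Mul(-3, Pow(-71, 3)), -10794) = Add(Mul(-3, -357911), -10794) = Add(1073733, -10794) = 1062939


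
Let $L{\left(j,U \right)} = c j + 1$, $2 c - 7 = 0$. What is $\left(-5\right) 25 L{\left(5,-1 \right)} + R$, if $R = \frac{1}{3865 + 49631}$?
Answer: $- \frac{123709499}{53496} \approx -2312.5$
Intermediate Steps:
$c = \frac{7}{2}$ ($c = \frac{7}{2} + \frac{1}{2} \cdot 0 = \frac{7}{2} + 0 = \frac{7}{2} \approx 3.5$)
$L{\left(j,U \right)} = 1 + \frac{7 j}{2}$ ($L{\left(j,U \right)} = \frac{7 j}{2} + 1 = 1 + \frac{7 j}{2}$)
$R = \frac{1}{53496} \approx 1.8693 \cdot 10^{-5}$
$\left(-5\right) 25 L{\left(5,-1 \right)} + R = \left(-5\right) 25 \left(1 + \frac{7}{2} \cdot 5\right) + \frac{1}{53496} = - 125 \left(1 + \frac{35}{2}\right) + \frac{1}{53496} = \left(-125\right) \frac{37}{2} + \frac{1}{53496} = - \frac{4625}{2} + \frac{1}{53496} = - \frac{123709499}{53496}$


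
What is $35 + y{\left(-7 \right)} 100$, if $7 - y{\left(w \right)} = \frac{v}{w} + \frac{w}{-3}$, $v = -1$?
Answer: $\frac{10235}{21} \approx 487.38$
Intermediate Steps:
$y{\left(w \right)} = 7 + \frac{1}{w} + \frac{w}{3}$ ($y{\left(w \right)} = 7 - \left(- \frac{1}{w} + \frac{w}{-3}\right) = 7 - \left(- \frac{1}{w} + w \left(- \frac{1}{3}\right)\right) = 7 - \left(- \frac{1}{w} - \frac{w}{3}\right) = 7 + \left(\frac{1}{w} + \frac{w}{3}\right) = 7 + \frac{1}{w} + \frac{w}{3}$)
$35 + y{\left(-7 \right)} 100 = 35 + \left(7 + \frac{1}{-7} + \frac{1}{3} \left(-7\right)\right) 100 = 35 + \left(7 - \frac{1}{7} - \frac{7}{3}\right) 100 = 35 + \frac{95}{21} \cdot 100 = 35 + \frac{9500}{21} = \frac{10235}{21}$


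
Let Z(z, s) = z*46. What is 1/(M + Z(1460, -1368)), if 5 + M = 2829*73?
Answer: 1/273672 ≈ 3.6540e-6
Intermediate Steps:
Z(z, s) = 46*z
M = 206512 (M = -5 + 2829*73 = -5 + 206517 = 206512)
1/(M + Z(1460, -1368)) = 1/(206512 + 46*1460) = 1/(206512 + 67160) = 1/273672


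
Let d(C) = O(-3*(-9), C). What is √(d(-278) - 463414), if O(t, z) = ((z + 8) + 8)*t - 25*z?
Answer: I*√463538 ≈ 680.84*I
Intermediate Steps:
O(t, z) = -25*z + t*(16 + z) (O(t, z) = ((8 + z) + 8)*t - 25*z = (16 + z)*t - 25*z = t*(16 + z) - 25*z = -25*z + t*(16 + z))
d(C) = 432 + 2*C (d(C) = -25*C + 16*(-3*(-9)) + (-3*(-9))*C = -25*C + 16*27 + 27*C = -25*C + 432 + 27*C = 432 + 2*C)
√(d(-278) - 463414) = √((432 + 2*(-278)) - 463414) = √((432 - 556) - 463414) = √(-124 - 463414) = √(-463538) = I*√463538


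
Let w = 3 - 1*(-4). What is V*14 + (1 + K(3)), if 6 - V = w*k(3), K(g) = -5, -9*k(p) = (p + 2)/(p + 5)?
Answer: 3125/36 ≈ 86.806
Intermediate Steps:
w = 7 (w = 3 + 4 = 7)
k(p) = -(2 + p)/(9*(5 + p)) (k(p) = -(p + 2)/(9*(p + 5)) = -(2 + p)/(9*(5 + p)))
V = 467/72 (V = 6 - 7*(-2 - 1*3)/(9*(5 + 3)) = 6 - 7*(⅑)*(-2 - 3)/8 = 6 - 7*(⅑)*(⅛)*(-5) = 6 - 7*(-5)/72 = 6 - 1*(-35/72) = 6 + 35/72 = 467/72 ≈ 6.4861)
V*14 + (1 + K(3)) = (467/72)*14 + (1 - 5) = 3269/36 - 4 = 3125/36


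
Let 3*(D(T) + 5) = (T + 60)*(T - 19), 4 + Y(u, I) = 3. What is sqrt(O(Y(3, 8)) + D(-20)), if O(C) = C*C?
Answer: 2*I*sqrt(131) ≈ 22.891*I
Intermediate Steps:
Y(u, I) = -1 (Y(u, I) = -4 + 3 = -1)
D(T) = -5 + (-19 + T)*(60 + T)/3 (D(T) = -5 + ((T + 60)*(T - 19))/3 = -5 + ((60 + T)*(-19 + T))/3 = -5 + ((-19 + T)*(60 + T))/3 = -5 + (-19 + T)*(60 + T)/3)
O(C) = C**2
sqrt(O(Y(3, 8)) + D(-20)) = sqrt((-1)**2 + (-385 + (1/3)*(-20)**2 + (41/3)*(-20))) = sqrt(1 + (-385 + (1/3)*400 - 820/3)) = sqrt(1 + (-385 + 400/3 - 820/3)) = sqrt(1 - 525) = sqrt(-524) = 2*I*sqrt(131)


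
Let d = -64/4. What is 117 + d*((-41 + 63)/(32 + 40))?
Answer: 1009/9 ≈ 112.11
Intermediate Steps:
d = -16 (d = -64*¼ = -16)
117 + d*((-41 + 63)/(32 + 40)) = 117 - 16*(-41 + 63)/(32 + 40) = 117 - 352/72 = 117 - 16*11/36 = 117 - 44/9 = 1009/9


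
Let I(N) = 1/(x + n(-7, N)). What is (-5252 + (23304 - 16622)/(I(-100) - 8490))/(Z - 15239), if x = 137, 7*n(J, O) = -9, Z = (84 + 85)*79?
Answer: 2647894821/951728174 ≈ 2.7822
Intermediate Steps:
Z = 13351 (Z = 169*79 = 13351)
n(J, O) = -9/7 (n(J, O) = (⅐)*(-9) = -9/7)
I(N) = 7/950 (I(N) = 1/(137 - 9/7) = 1/(950/7) = 7/950)
(-5252 + (23304 - 16622)/(I(-100) - 8490))/(Z - 15239) = (-5252 + (23304 - 16622)/(7/950 - 8490))/(13351 - 15239) = (-5252 + 6682/(-8065493/950))/(-1888) = (-5252 + 6682*(-950/8065493))*(-1/1888) = (-5252 - 6347900/8065493)*(-1/1888) = -42366317136/8065493*(-1/1888) = 2647894821/951728174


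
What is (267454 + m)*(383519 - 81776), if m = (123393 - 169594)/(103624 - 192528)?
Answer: 7174777649743431/88904 ≈ 8.0702e+10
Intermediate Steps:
m = 46201/88904 (m = -46201/(-88904) = -46201*(-1/88904) = 46201/88904 ≈ 0.51967)
(267454 + m)*(383519 - 81776) = (267454 + 46201/88904)*(383519 - 81776) = (23777776617/88904)*301743 = 7174777649743431/88904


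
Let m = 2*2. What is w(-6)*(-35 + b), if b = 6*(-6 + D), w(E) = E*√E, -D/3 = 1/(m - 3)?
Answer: 534*I*√6 ≈ 1308.0*I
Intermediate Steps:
m = 4
D = -3 (D = -3/(4 - 3) = -3/1 = -3*1 = -3)
w(E) = E^(3/2)
b = -54 (b = 6*(-6 - 3) = 6*(-9) = -54)
w(-6)*(-35 + b) = (-6)^(3/2)*(-35 - 54) = -6*I*√6*(-89) = 534*I*√6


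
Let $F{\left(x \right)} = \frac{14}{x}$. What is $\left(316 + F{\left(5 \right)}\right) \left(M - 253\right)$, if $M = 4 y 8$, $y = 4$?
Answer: $-39850$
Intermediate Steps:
$M = 128$ ($M = 4 \cdot 4 \cdot 8 = 16 \cdot 8 = 128$)
$\left(316 + F{\left(5 \right)}\right) \left(M - 253\right) = \left(316 + \frac{14}{5}\right) \left(128 - 253\right) = \left(316 + 14 \cdot \frac{1}{5}\right) \left(-125\right) = \left(316 + \frac{14}{5}\right) \left(-125\right) = \frac{1594}{5} \left(-125\right) = -39850$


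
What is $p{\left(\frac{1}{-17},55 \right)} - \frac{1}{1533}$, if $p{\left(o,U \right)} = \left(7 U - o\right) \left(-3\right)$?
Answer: $- \frac{30105071}{26061} \approx -1155.2$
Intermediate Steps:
$p{\left(o,U \right)} = - 21 U + 3 o$ ($p{\left(o,U \right)} = \left(- o + 7 U\right) \left(-3\right) = - 21 U + 3 o$)
$p{\left(\frac{1}{-17},55 \right)} - \frac{1}{1533} = \left(\left(-21\right) 55 + \frac{3}{-17}\right) - \frac{1}{1533} = \left(-1155 + 3 \left(- \frac{1}{17}\right)\right) - \frac{1}{1533} = \left(-1155 - \frac{3}{17}\right) - \frac{1}{1533} = - \frac{19638}{17} - \frac{1}{1533} = - \frac{30105071}{26061}$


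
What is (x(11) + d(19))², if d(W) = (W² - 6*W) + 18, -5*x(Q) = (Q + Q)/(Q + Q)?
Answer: 1752976/25 ≈ 70119.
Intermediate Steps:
x(Q) = -⅕ (x(Q) = -(Q + Q)/(5*(Q + Q)) = -2*Q/(5*(2*Q)) = -2*Q*1/(2*Q)/5 = -⅕*1 = -⅕)
d(W) = 18 + W² - 6*W
(x(11) + d(19))² = (-⅕ + (18 + 19² - 6*19))² = (-⅕ + (18 + 361 - 114))² = (-⅕ + 265)² = (1324/5)² = 1752976/25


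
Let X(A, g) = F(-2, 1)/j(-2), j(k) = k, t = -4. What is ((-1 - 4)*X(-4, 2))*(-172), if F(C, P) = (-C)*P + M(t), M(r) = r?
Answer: 860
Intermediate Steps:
F(C, P) = -4 - C*P (F(C, P) = (-C)*P - 4 = -C*P - 4 = -4 - C*P)
X(A, g) = 1 (X(A, g) = (-4 - 1*(-2)*1)/(-2) = (-4 + 2)*(-1/2) = -2*(-1/2) = 1)
((-1 - 4)*X(-4, 2))*(-172) = ((-1 - 4)*1)*(-172) = -5*1*(-172) = -5*(-172) = 860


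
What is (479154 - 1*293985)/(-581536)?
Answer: -185169/581536 ≈ -0.31841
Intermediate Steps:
(479154 - 1*293985)/(-581536) = (479154 - 293985)*(-1/581536) = 185169*(-1/581536) = -185169/581536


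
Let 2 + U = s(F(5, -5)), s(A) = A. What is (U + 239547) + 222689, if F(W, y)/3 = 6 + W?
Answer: 462267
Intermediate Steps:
F(W, y) = 18 + 3*W (F(W, y) = 3*(6 + W) = 18 + 3*W)
U = 31 (U = -2 + (18 + 3*5) = -2 + (18 + 15) = -2 + 33 = 31)
(U + 239547) + 222689 = (31 + 239547) + 222689 = 239578 + 222689 = 462267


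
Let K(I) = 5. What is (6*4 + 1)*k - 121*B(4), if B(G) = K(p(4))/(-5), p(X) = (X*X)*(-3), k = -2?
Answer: 71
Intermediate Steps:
p(X) = -3*X² (p(X) = X²*(-3) = -3*X²)
B(G) = -1 (B(G) = 5/(-5) = 5*(-⅕) = -1)
(6*4 + 1)*k - 121*B(4) = (6*4 + 1)*(-2) - 121*(-1) = (24 + 1)*(-2) + 121 = 25*(-2) + 121 = -50 + 121 = 71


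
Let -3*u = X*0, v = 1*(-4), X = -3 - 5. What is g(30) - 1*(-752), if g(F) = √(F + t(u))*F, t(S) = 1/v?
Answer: 752 + 15*√119 ≈ 915.63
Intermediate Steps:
X = -8
v = -4
u = 0 (u = -(-8)*0/3 = -⅓*0 = 0)
t(S) = -¼ (t(S) = 1/(-4) = -¼)
g(F) = F*√(-¼ + F) (g(F) = √(F - ¼)*F = √(-¼ + F)*F = F*√(-¼ + F))
g(30) - 1*(-752) = (½)*30*√(-1 + 4*30) - 1*(-752) = (½)*30*√(-1 + 120) + 752 = (½)*30*√119 + 752 = 15*√119 + 752 = 752 + 15*√119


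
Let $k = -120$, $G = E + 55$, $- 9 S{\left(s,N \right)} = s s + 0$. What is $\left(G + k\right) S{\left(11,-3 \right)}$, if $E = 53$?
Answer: $\frac{484}{3} \approx 161.33$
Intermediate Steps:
$S{\left(s,N \right)} = - \frac{s^{2}}{9}$ ($S{\left(s,N \right)} = - \frac{s s + 0}{9} = - \frac{s^{2} + 0}{9} = - \frac{s^{2}}{9}$)
$G = 108$ ($G = 53 + 55 = 108$)
$\left(G + k\right) S{\left(11,-3 \right)} = \left(108 - 120\right) \left(- \frac{11^{2}}{9}\right) = - 12 \left(\left(- \frac{1}{9}\right) 121\right) = \left(-12\right) \left(- \frac{121}{9}\right) = \frac{484}{3}$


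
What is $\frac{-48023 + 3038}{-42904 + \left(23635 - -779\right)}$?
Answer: $\frac{8997}{3698} \approx 2.4329$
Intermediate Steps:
$\frac{-48023 + 3038}{-42904 + \left(23635 - -779\right)} = - \frac{44985}{-42904 + \left(23635 + 779\right)} = - \frac{44985}{-42904 + 24414} = - \frac{44985}{-18490} = \left(-44985\right) \left(- \frac{1}{18490}\right) = \frac{8997}{3698}$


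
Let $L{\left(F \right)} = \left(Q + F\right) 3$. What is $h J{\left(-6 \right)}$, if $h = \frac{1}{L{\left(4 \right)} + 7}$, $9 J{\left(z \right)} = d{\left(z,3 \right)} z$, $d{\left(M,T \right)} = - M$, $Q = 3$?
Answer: $- \frac{1}{7} \approx -0.14286$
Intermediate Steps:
$L{\left(F \right)} = 9 + 3 F$ ($L{\left(F \right)} = \left(3 + F\right) 3 = 9 + 3 F$)
$J{\left(z \right)} = - \frac{z^{2}}{9}$ ($J{\left(z \right)} = \frac{- z z}{9} = \frac{\left(-1\right) z^{2}}{9} = - \frac{z^{2}}{9}$)
$h = \frac{1}{28}$ ($h = \frac{1}{\left(9 + 3 \cdot 4\right) + 7} = \frac{1}{\left(9 + 12\right) + 7} = \frac{1}{21 + 7} = \frac{1}{28} \approx 0.035714$)
$h J{\left(-6 \right)} = \frac{\left(- \frac{1}{9}\right) \left(-6\right)^{2}}{28} = \frac{\left(- \frac{1}{9}\right) 36}{28} = \frac{1}{28} \left(-4\right) = - \frac{1}{7}$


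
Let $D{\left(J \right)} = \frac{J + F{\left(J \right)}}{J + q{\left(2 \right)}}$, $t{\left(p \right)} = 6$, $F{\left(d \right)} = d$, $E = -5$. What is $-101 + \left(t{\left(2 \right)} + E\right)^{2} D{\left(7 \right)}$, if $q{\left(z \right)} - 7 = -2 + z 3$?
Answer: $- \frac{902}{9} \approx -100.22$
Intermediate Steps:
$q{\left(z \right)} = 5 + 3 z$ ($q{\left(z \right)} = 7 + \left(-2 + z 3\right) = 7 + \left(-2 + 3 z\right) = 5 + 3 z$)
$D{\left(J \right)} = \frac{2 J}{11 + J}$ ($D{\left(J \right)} = \frac{J + J}{J + \left(5 + 3 \cdot 2\right)} = \frac{2 J}{J + \left(5 + 6\right)} = \frac{2 J}{J + 11} = \frac{2 J}{11 + J}$)
$-101 + \left(t{\left(2 \right)} + E\right)^{2} D{\left(7 \right)} = -101 + \left(6 - 5\right)^{2} \cdot 2 \cdot 7 \frac{1}{11 + 7} = -101 + 1^{2} \cdot 2 \cdot 7 \cdot \frac{1}{18} = -101 + 1 \cdot 2 \cdot 7 \cdot \frac{1}{18} = -101 + 1 \cdot \frac{7}{9} = -101 + \frac{7}{9} = - \frac{902}{9}$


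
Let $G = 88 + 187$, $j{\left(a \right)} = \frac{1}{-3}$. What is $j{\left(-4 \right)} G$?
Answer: $- \frac{275}{3} \approx -91.667$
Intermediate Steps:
$j{\left(a \right)} = - \frac{1}{3}$
$G = 275$
$j{\left(-4 \right)} G = \left(- \frac{1}{3}\right) 275 = - \frac{275}{3}$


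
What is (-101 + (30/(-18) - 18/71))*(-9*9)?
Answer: 591894/71 ≈ 8336.5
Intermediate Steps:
(-101 + (30/(-18) - 18/71))*(-9*9) = (-101 + (30*(-1/18) - 18*1/71))*(-81) = (-101 + (-5/3 - 18/71))*(-81) = (-101 - 409/213)*(-81) = -21922/213*(-81) = 591894/71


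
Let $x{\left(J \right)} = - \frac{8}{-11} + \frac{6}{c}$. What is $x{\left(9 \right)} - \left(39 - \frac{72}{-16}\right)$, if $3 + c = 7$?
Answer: $- \frac{454}{11} \approx -41.273$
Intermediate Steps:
$c = 4$ ($c = -3 + 7 = 4$)
$x{\left(J \right)} = \frac{49}{22}$ ($x{\left(J \right)} = - \frac{8}{-11} + \frac{6}{4} = \left(-8\right) \left(- \frac{1}{11}\right) + 6 \cdot \frac{1}{4} = \frac{8}{11} + \frac{3}{2} = \frac{49}{22}$)
$x{\left(9 \right)} - \left(39 - \frac{72}{-16}\right) = \frac{49}{22} - \left(39 - \frac{72}{-16}\right) = \frac{49}{22} - \left(39 - - \frac{9}{2}\right) = \frac{49}{22} - \frac{87}{2} = - \frac{454}{11}$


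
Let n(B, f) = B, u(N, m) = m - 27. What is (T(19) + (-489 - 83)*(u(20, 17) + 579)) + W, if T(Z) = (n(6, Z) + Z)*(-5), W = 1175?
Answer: -324418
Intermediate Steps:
u(N, m) = -27 + m
T(Z) = -30 - 5*Z (T(Z) = (6 + Z)*(-5) = -30 - 5*Z)
(T(19) + (-489 - 83)*(u(20, 17) + 579)) + W = ((-30 - 5*19) + (-489 - 83)*((-27 + 17) + 579)) + 1175 = ((-30 - 95) - 572*(-10 + 579)) + 1175 = (-125 - 572*569) + 1175 = (-125 - 325468) + 1175 = -325593 + 1175 = -324418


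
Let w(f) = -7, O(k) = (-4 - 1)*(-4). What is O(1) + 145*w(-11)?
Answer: -995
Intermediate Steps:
O(k) = 20 (O(k) = -5*(-4) = 20)
O(1) + 145*w(-11) = 20 + 145*(-7) = 20 - 1015 = -995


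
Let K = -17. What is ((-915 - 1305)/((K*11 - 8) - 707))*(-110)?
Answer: -11100/41 ≈ -270.73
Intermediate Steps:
((-915 - 1305)/((K*11 - 8) - 707))*(-110) = ((-915 - 1305)/((-17*11 - 8) - 707))*(-110) = -2220/((-187 - 8) - 707)*(-110) = -2220/(-195 - 707)*(-110) = -2220/(-902)*(-110) = -2220*(-1/902)*(-110) = (1110/451)*(-110) = -11100/41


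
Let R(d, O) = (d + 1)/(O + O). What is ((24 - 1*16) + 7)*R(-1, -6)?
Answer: 0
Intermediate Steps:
R(d, O) = (1 + d)/(2*O) (R(d, O) = (1 + d)/((2*O)) = (1 + d)*(1/(2*O)) = (1 + d)/(2*O))
((24 - 1*16) + 7)*R(-1, -6) = ((24 - 1*16) + 7)*((½)*(1 - 1)/(-6)) = ((24 - 16) + 7)*((½)*(-⅙)*0) = (8 + 7)*0 = 15*0 = 0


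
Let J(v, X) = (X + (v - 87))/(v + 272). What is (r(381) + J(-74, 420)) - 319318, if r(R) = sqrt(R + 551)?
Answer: -63224705/198 + 2*sqrt(233) ≈ -3.1929e+5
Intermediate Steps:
r(R) = sqrt(551 + R)
J(v, X) = (-87 + X + v)/(272 + v) (J(v, X) = (X + (-87 + v))/(272 + v) = (-87 + X + v)/(272 + v))
(r(381) + J(-74, 420)) - 319318 = (sqrt(551 + 381) + (-87 + 420 - 74)/(272 - 74)) - 319318 = (sqrt(932) + 259/198) - 319318 = (2*sqrt(233) + (1/198)*259) - 319318 = (2*sqrt(233) + 259/198) - 319318 = (259/198 + 2*sqrt(233)) - 319318 = -63224705/198 + 2*sqrt(233)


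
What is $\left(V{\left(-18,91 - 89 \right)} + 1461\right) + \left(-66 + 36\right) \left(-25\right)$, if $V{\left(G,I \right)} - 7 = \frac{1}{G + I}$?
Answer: $\frac{35487}{16} \approx 2217.9$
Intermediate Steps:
$V{\left(G,I \right)} = 7 + \frac{1}{G + I}$
$\left(V{\left(-18,91 - 89 \right)} + 1461\right) + \left(-66 + 36\right) \left(-25\right) = \left(\frac{1 + 7 \left(-18\right) + 7 \left(91 - 89\right)}{-18 + \left(91 - 89\right)} + 1461\right) + \left(-66 + 36\right) \left(-25\right) = \left(\frac{1 - 126 + 7 \cdot 2}{-18 + 2} + 1461\right) - -750 = \left(\frac{1 - 126 + 14}{-16} + 1461\right) + 750 = \left(\left(- \frac{1}{16}\right) \left(-111\right) + 1461\right) + 750 = \left(\frac{111}{16} + 1461\right) + 750 = \frac{23487}{16} + 750 = \frac{35487}{16}$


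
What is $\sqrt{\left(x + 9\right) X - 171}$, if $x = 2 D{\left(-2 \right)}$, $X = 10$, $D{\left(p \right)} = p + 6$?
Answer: $i \approx 1.0 i$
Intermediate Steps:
$D{\left(p \right)} = 6 + p$
$x = 8$ ($x = 2 \left(6 - 2\right) = 2 \cdot 4 = 8$)
$\sqrt{\left(x + 9\right) X - 171} = \sqrt{\left(8 + 9\right) 10 - 171} = \sqrt{17 \cdot 10 - 171} = \sqrt{170 - 171} = \sqrt{-1} = i$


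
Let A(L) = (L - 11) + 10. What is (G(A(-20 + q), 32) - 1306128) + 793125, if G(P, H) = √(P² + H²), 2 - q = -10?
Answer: -513003 + √1105 ≈ -5.1297e+5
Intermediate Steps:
q = 12 (q = 2 - 1*(-10) = 2 + 10 = 12)
A(L) = -1 + L (A(L) = (-11 + L) + 10 = -1 + L)
G(P, H) = √(H² + P²)
(G(A(-20 + q), 32) - 1306128) + 793125 = (√(32² + (-1 + (-20 + 12))²) - 1306128) + 793125 = (√(1024 + (-1 - 8)²) - 1306128) + 793125 = (√(1024 + (-9)²) - 1306128) + 793125 = (√(1024 + 81) - 1306128) + 793125 = (√1105 - 1306128) + 793125 = (-1306128 + √1105) + 793125 = -513003 + √1105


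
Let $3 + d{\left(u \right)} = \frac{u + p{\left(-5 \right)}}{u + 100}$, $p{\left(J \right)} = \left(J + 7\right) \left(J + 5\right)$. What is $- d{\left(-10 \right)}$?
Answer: $\frac{28}{9} \approx 3.1111$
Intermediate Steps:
$p{\left(J \right)} = \left(5 + J\right) \left(7 + J\right)$ ($p{\left(J \right)} = \left(7 + J\right) \left(5 + J\right) = \left(5 + J\right) \left(7 + J\right)$)
$d{\left(u \right)} = -3 + \frac{u}{100 + u}$ ($d{\left(u \right)} = -3 + \frac{u + \left(35 + \left(-5\right)^{2} + 12 \left(-5\right)\right)}{u + 100} = -3 + \frac{u + \left(35 + 25 - 60\right)}{100 + u} = -3 + \frac{u + 0}{100 + u} = -3 + \frac{u}{100 + u}$)
$- d{\left(-10 \right)} = - \frac{2 \left(-150 - -10\right)}{100 - 10} = - \frac{2 \left(-150 + 10\right)}{90} = - \frac{2 \left(-140\right)}{90} = \left(-1\right) \left(- \frac{28}{9}\right) = \frac{28}{9}$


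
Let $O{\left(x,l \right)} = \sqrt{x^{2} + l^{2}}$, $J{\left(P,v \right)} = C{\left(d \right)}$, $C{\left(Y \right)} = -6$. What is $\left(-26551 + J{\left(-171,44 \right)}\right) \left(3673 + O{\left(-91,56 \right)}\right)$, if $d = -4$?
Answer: $-97543861 - 185899 \sqrt{233} \approx -1.0038 \cdot 10^{8}$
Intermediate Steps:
$J{\left(P,v \right)} = -6$
$O{\left(x,l \right)} = \sqrt{l^{2} + x^{2}}$
$\left(-26551 + J{\left(-171,44 \right)}\right) \left(3673 + O{\left(-91,56 \right)}\right) = \left(-26551 - 6\right) \left(3673 + \sqrt{56^{2} + \left(-91\right)^{2}}\right) = - 26557 \left(3673 + \sqrt{3136 + 8281}\right) = - 26557 \left(3673 + \sqrt{11417}\right) = - 26557 \left(3673 + 7 \sqrt{233}\right) = -97543861 - 185899 \sqrt{233}$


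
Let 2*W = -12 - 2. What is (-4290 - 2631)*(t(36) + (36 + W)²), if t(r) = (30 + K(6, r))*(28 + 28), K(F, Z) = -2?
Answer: -16672689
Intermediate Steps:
W = -7 (W = (-12 - 2)/2 = (½)*(-14) = -7)
t(r) = 1568 (t(r) = (30 - 2)*(28 + 28) = 28*56 = 1568)
(-4290 - 2631)*(t(36) + (36 + W)²) = (-4290 - 2631)*(1568 + (36 - 7)²) = -6921*(1568 + 29²) = -6921*(1568 + 841) = -6921*2409 = -16672689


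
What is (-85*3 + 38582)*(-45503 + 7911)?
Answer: -1440788584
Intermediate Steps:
(-85*3 + 38582)*(-45503 + 7911) = (-255 + 38582)*(-37592) = 38327*(-37592) = -1440788584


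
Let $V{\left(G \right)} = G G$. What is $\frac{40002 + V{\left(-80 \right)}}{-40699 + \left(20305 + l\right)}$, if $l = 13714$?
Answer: $- \frac{23201}{3340} \approx -6.9464$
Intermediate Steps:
$V{\left(G \right)} = G^{2}$
$\frac{40002 + V{\left(-80 \right)}}{-40699 + \left(20305 + l\right)} = \frac{40002 + \left(-80\right)^{2}}{-40699 + \left(20305 + 13714\right)} = \frac{40002 + 6400}{-40699 + 34019} = \frac{46402}{-6680} = 46402 \left(- \frac{1}{6680}\right) = - \frac{23201}{3340}$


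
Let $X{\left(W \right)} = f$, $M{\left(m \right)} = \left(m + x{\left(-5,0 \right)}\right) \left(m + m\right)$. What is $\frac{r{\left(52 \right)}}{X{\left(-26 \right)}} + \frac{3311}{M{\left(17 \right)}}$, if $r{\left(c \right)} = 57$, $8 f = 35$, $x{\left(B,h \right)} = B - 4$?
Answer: $\frac{239917}{9520} \approx 25.201$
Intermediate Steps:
$x{\left(B,h \right)} = -4 + B$
$M{\left(m \right)} = 2 m \left(-9 + m\right)$ ($M{\left(m \right)} = \left(m - 9\right) \left(m + m\right) = \left(m - 9\right) 2 m = \left(-9 + m\right) 2 m = 2 m \left(-9 + m\right)$)
$f = \frac{35}{8}$ ($f = \frac{1}{8} \cdot 35 = \frac{35}{8} \approx 4.375$)
$X{\left(W \right)} = \frac{35}{8}$
$\frac{r{\left(52 \right)}}{X{\left(-26 \right)}} + \frac{3311}{M{\left(17 \right)}} = \frac{57}{\frac{35}{8}} + \frac{3311}{2 \cdot 17 \left(-9 + 17\right)} = 57 \cdot \frac{8}{35} + \frac{3311}{2 \cdot 17 \cdot 8} = \frac{456}{35} + \frac{3311}{272} = \frac{239917}{9520}$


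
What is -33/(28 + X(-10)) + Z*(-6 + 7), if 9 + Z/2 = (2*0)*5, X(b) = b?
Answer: -119/6 ≈ -19.833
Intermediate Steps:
Z = -18 (Z = -18 + 2*((2*0)*5) = -18 + 2*(0*5) = -18 + 2*0 = -18 + 0 = -18)
-33/(28 + X(-10)) + Z*(-6 + 7) = -33/(28 - 10) - 18*(-6 + 7) = -33/18 - 18*1 = -33*1/18 - 18 = -11/6 - 18 = -119/6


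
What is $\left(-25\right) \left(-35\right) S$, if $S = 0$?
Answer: $0$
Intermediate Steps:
$\left(-25\right) \left(-35\right) S = \left(-25\right) \left(-35\right) 0 = 875 \cdot 0 = 0$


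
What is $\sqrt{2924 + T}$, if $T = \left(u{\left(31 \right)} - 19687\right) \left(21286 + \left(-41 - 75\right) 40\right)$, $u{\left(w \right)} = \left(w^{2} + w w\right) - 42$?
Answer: $i \sqrt{296412398} \approx 17217.0 i$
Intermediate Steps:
$u{\left(w \right)} = -42 + 2 w^{2}$ ($u{\left(w \right)} = \left(w^{2} + w^{2}\right) - 42 = 2 w^{2} - 42 = -42 + 2 w^{2}$)
$T = -296415322$ ($T = \left(\left(-42 + 2 \cdot 31^{2}\right) - 19687\right) \left(21286 + \left(-41 - 75\right) 40\right) = \left(\left(-42 + 2 \cdot 961\right) - 19687\right) \left(21286 - 4640\right) = \left(\left(-42 + 1922\right) - 19687\right) \left(21286 - 4640\right) = \left(1880 - 19687\right) 16646 = \left(-17807\right) 16646 = -296415322$)
$\sqrt{2924 + T} = \sqrt{2924 - 296415322} = \sqrt{-296412398} = i \sqrt{296412398}$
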